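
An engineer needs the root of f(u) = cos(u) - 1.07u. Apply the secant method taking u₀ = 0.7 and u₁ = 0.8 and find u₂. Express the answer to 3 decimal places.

0.709

f(0.7) = 0.01584, f(0.8) = -0.15929
u₂ = 0.80000 − (-0.15929)·(0.80000 − 0.70000) / (-0.15929 − 0.01584) = 0.80000 − (-0.01593)/(-0.17514) = 0.70905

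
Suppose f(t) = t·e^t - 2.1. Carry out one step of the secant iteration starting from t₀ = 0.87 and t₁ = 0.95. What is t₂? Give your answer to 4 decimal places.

f(0.87) = -0.023388, f(0.95) = 0.356424
t₂ = 0.950000 − 0.356424·(0.950000 − 0.870000) / (0.356424 − (-0.023388)) = 0.950000 − (0.028514)/(0.379812) = 0.874926

0.8749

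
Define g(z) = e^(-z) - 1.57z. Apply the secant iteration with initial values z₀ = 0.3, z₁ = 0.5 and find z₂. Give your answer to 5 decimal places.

0.42038

g(0.3) = 0.2698182, g(0.5) = -0.1784693
z₂ = 0.5000000 − (-0.1784693)·(0.5000000 − 0.3000000) / (-0.1784693 − 0.2698182) = 0.5000000 − (-0.0356939)/(-0.4482876) = 0.4203773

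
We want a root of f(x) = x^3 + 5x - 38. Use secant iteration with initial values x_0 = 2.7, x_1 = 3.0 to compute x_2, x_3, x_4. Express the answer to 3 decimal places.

f(2.7) = -4.81700, f(3.0) = 4.00000
x_2 = 3.00000 − 4.00000·(3.00000 − 2.70000) / (4.00000 − (-4.81700)) = 3.00000 − (1.20000)/(8.81700) = 2.86390
f(2.86390) = -0.19103
x_3 = 2.86390 − (-0.19103)·(2.86390 − 3.00000) / (-0.19103 − 4.00000) = 2.86390 − (0.02600)/(-4.19103) = 2.87010
f(2.87010) = -0.00704
x_4 = 2.87010 − (-0.00704)·(2.87010 − 2.86390) / (-0.00704 − (-0.19103)) = 2.87010 − (-0.00004)/(0.18400) = 2.87034

2.864, 2.870, 2.870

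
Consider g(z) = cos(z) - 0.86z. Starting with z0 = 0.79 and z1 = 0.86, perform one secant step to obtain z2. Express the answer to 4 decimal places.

g(0.79) = 0.024445, g(0.86) = -0.087163
z2 = 0.860000 − (-0.087163)·(0.860000 − 0.790000) / (-0.087163 − 0.024445) = 0.860000 − (-0.006101)/(-0.111608) = 0.805332

0.8053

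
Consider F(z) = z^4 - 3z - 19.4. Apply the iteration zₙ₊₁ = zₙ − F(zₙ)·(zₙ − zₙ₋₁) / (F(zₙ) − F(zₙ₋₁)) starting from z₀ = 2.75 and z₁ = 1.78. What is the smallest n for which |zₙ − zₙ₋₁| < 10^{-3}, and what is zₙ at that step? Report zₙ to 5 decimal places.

n = 6, zₙ = 2.26214

F(2.75) = 29.5414063, F(1.78) = -14.7012414
z₂ = 1.7800000 − (-14.7012414)·(-0.9700000)/(-44.2426477) = 2.1023181;  |Δ| = 0.3223181
F(2.1023181) = -6.1728418
z₃ = 2.1023181 − (-6.1728418)·(0.3223181)/(8.5283996) = 2.3356113;  |Δ| = 0.2332933
F(2.3356113) = 3.3510675
z₄ = 2.3356113 − 3.3510675·(0.2332933)/(9.5239093) = 2.2535251;  |Δ| = 0.0820862
F(2.2535251) = -0.3706771
z₅ = 2.2535251 − (-0.3706771)·(-0.0820862)/(-3.7217447) = 2.2617007;  |Δ| = 0.0081756
F(2.2617007) = -0.0189082
z₆ = 2.2617007 − (-0.0189082)·(0.0081756)/(0.3517689) = 2.2621402;  |Δ| = 0.0004395
|z₆ − z₅| = 0.0004395 < 10^{-3}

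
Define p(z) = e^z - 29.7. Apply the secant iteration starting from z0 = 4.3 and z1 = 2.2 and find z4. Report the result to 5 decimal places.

3.28307

p(4.3) = 43.9997937, p(2.2) = -20.6749865
z2 = 2.2000000 − (-20.6749865)·(2.2000000 − 4.3000000) / (-20.6749865 − 43.9997937) = 2.2000000 − (43.4174717)/(-64.6747802) = 2.8713200
p(2.8713200) = -12.0396861
z3 = 2.8713200 − (-12.0396861)·(2.8713200 − 2.2000000) / (-12.0396861 − (-20.6749865)) = 2.8713200 − (-8.0824817)/(8.6353004) = 3.8073015
p(3.8073015) = 15.3287647
z4 = 3.8073015 − 15.3287647·(3.8073015 − 2.8713200) / (15.3287647 − (-12.0396861)) = 3.8073015 − (14.3474406)/(27.3684507) = 3.2830687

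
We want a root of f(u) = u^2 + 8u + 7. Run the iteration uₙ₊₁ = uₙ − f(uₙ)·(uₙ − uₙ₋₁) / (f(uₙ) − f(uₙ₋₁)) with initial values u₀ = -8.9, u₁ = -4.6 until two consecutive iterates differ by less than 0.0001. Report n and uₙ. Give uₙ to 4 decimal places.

f(-8.9) = 15.010000, f(-4.6) = -8.640000
u₂ = -4.600000 − (-8.640000)·(4.300000)/(-23.650000) = -6.170909;  |Δ| = 1.570909
f(-6.170909) = -4.287154
u₃ = -6.170909 − (-4.287154)·(-1.570909)/(4.352846) = -7.718110;  |Δ| = 1.547201
f(-7.718110) = 4.824344
u₄ = -7.718110 − 4.824344·(-1.547201)/(9.111497) = -6.898900;  |Δ| = 0.819210
f(-6.898900) = -0.596378
u₅ = -6.898900 − (-0.596378)·(0.819210)/(-5.420721) = -6.989028;  |Δ| = 0.090128
f(-6.989028) = -0.065711
u₆ = -6.989028 − (-0.065711)·(-0.090128)/(0.530667) = -7.000188;  |Δ| = 0.011160
f(-7.000188) = 0.001130
u₇ = -7.000188 − 0.001130·(-0.011160)/(0.066841) = -7.000000;  |Δ| = 0.000189
f(-7.000000) = -0.000002
u₈ = -7.000000 − (-0.000002)·(0.000189)/(-0.001132) = -7.000000;  |Δ| = 0.000000
|u₈ − u₇| = 0.000000 < 0.0001

n = 8, uₙ = -7.0000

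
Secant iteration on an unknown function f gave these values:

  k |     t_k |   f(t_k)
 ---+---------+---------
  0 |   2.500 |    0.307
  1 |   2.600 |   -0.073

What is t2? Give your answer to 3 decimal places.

2.581

t2 = 2.600 − (-0.073)·(2.600 − 2.500) / (-0.073 − 0.307)
   = 2.600 − (-0.00730)/(-0.38000) = 2.58079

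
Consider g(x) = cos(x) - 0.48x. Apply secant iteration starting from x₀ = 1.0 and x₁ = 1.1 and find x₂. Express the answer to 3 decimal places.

g(1.0) = 0.06030, g(1.1) = -0.07440
x₂ = 1.10000 − (-0.07440)·(1.10000 − 1.00000) / (-0.07440 − 0.06030) = 1.10000 − (-0.00744)/(-0.13471) = 1.04477

1.045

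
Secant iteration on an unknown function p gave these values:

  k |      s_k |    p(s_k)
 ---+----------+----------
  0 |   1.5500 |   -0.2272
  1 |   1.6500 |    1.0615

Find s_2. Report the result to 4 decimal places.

1.5676

s_2 = 1.6500 − 1.0615·(1.6500 − 1.5500) / (1.0615 − (-0.2272))
   = 1.6500 − (0.106150)/(1.288700) = 1.567630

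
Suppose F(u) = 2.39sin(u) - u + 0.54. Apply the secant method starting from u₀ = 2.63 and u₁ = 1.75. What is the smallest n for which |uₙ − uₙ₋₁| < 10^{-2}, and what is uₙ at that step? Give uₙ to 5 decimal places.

F(2.63) = -0.9199358, F(1.75) = 1.1417264
u₂ = 1.7500000 − 1.1417264·(-0.8800000)/(2.0616622) = 2.2373346;  |Δ| = 0.4873346
F(2.2373346) = 0.1811258
u₃ = 2.2373346 − 0.1811258·(0.4873346)/(-0.9606006) = 2.3292238;  |Δ| = 0.0918892
F(2.3292238) = -0.0542787
u₄ = 2.3292238 − (-0.0542787)·(0.0918892)/(-0.2354045) = 2.3080363;  |Δ| = 0.0211875
F(2.3080363) = 0.0013447
u₅ = 2.3080363 − 0.0013447·(-0.0211875)/(0.0556233) = 2.3085485;  |Δ| = 0.0005122
|u₅ − u₄| = 0.0005122 < 10^{-2}

n = 5, uₙ = 2.30855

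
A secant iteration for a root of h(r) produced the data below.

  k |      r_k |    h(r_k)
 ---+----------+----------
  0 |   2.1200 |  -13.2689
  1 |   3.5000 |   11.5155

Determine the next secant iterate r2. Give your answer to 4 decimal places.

2.8588

r2 = 3.5000 − 11.5155·(3.5000 − 2.1200) / (11.5155 − (-13.2689))
   = 3.5000 − (15.891390)/(24.784400) = 2.858815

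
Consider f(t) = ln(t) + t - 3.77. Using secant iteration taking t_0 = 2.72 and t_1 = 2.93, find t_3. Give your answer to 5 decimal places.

2.75616

f(2.72) = -0.0493681, f(2.93) = 0.2350024
t_2 = 2.9300000 − 0.2350024·(2.9300000 − 2.7200000) / (0.2350024 − (-0.0493681)) = 2.9300000 − (0.0493505)/(0.2843705) = 2.7564570
f(2.7564570) = 0.0004032
t_3 = 2.7564570 − 0.0004032·(2.7564570 − 2.9300000) / (0.0004032 − 0.2350024) = 2.7564570 − (-0.0000700)/(-0.2345992) = 2.7561588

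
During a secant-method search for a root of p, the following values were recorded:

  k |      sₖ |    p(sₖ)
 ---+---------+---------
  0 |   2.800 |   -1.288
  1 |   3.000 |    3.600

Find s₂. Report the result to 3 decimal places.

2.853

s₂ = 3.000 − 3.600·(3.000 − 2.800) / (3.600 − (-1.288))
   = 3.000 − (0.72000)/(4.88800) = 2.85270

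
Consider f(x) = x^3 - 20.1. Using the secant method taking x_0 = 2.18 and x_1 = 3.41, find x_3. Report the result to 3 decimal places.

f(2.18) = -9.73977, f(3.41) = 19.55182
x_2 = 3.41000 − 19.55182·(3.41000 − 2.18000) / (19.55182 − (-9.73977)) = 3.41000 − (24.04874)/(29.29159) = 2.58899
f(2.58899) = -2.74637
x_3 = 2.58899 − (-2.74637)·(2.58899 − 3.41000) / (-2.74637 − 19.55182) = 2.58899 − (2.25481)/(-22.29820) = 2.69011

2.690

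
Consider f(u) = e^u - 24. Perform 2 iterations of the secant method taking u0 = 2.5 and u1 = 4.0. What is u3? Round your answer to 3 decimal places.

f(2.5) = -11.81751, f(4.0) = 30.59815
u2 = 4.00000 − 30.59815·(4.00000 − 2.50000) / (30.59815 − (-11.81751)) = 4.00000 − (45.89723)/(42.41566) = 2.91792
f(2.91792) = -5.49728
u3 = 2.91792 − (-5.49728)·(2.91792 − 4.00000) / (-5.49728 − 30.59815) = 2.91792 − (5.94851)/(-36.09543) = 3.08272

3.083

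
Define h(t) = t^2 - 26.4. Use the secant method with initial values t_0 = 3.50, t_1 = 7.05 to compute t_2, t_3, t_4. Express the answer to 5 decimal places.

4.84123, 5.09036, 5.13952

h(3.50) = -14.1500000, h(7.05) = 23.3025000
t_2 = 7.0500000 − 23.3025000·(7.0500000 − 3.5000000) / (23.3025000 − (-14.1500000)) = 7.0500000 − (82.7238750)/(37.4525000) = 4.8412322
h(4.8412322) = -2.9624705
t_3 = 4.8412322 − (-2.9624705)·(4.8412322 − 7.0500000) / (-2.9624705 − 23.3025000) = 4.8412322 − (6.5434094)/(-26.2649705) = 5.0903629
h(5.0903629) = -0.4882057
t_4 = 5.0903629 − (-0.4882057)·(5.0903629 − 4.8412322) / (-0.4882057 − (-2.9624705)) = 5.0903629 − (-0.1216270)/(2.4742648) = 5.1395197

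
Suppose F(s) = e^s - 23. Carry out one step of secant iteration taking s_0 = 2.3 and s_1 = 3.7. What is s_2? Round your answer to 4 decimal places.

F(2.3) = -13.025818, F(3.7) = 17.447304
s_2 = 3.700000 − 17.447304·(3.700000 − 2.300000) / (17.447304 − (-13.025818)) = 3.700000 − (24.426226)/(30.473122) = 2.898434

2.8984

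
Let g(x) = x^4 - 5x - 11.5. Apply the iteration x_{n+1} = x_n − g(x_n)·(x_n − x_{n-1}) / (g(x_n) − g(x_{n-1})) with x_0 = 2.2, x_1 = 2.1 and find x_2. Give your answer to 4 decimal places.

2.1734

g(2.2) = 0.925600, g(2.1) = -2.551900
x_2 = 2.100000 − (-2.551900)·(2.100000 − 2.200000) / (-2.551900 − 0.925600) = 2.100000 − (0.255190)/(-3.477500) = 2.173383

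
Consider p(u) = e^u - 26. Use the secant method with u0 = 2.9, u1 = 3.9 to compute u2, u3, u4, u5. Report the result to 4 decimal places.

p(2.9) = -7.825855, p(3.9) = 23.402449
u2 = 3.900000 − 23.402449·(3.900000 − 2.900000) / (23.402449 − (-7.825855)) = 3.900000 − (23.402449)/(31.228304) = 3.150601
p(3.150601) = -2.649898
u3 = 3.150601 − (-2.649898)·(3.150601 − 3.900000) / (-2.649898 − 23.402449) = 3.150601 − (1.985830)/(-26.052347) = 3.226826
p(3.226826) = -0.800455
u4 = 3.226826 − (-0.800455)·(3.226826 − 3.150601) / (-0.800455 − (-2.649898)) = 3.226826 − (-0.061014)/(1.849444) = 3.259817
p(3.259817) = 0.044760
u5 = 3.259817 − 0.044760·(3.259817 − 3.226826) / (0.044760 − (-0.800455)) = 3.259817 − (0.001477)/(0.845215) = 3.258070

3.1506, 3.2268, 3.2598, 3.2581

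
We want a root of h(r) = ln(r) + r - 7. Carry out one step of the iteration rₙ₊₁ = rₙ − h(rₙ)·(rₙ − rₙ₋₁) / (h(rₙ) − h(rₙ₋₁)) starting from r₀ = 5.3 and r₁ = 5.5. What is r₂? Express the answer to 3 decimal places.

h(5.3) = -0.03229, h(5.5) = 0.20475
r₂ = 5.50000 − 0.20475·(5.50000 − 5.30000) / (0.20475 − (-0.03229)) = 5.50000 − (0.04095)/(0.23704) = 5.32725

5.327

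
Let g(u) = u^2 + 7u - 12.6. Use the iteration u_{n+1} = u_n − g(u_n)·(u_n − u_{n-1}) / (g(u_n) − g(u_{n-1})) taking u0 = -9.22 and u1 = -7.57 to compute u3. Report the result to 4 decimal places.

g(-9.22) = 7.868400, g(-7.57) = -8.285100
u2 = -7.570000 − (-8.285100)·(-7.570000 − (-9.220000)) / (-8.285100 − 7.868400) = -7.570000 − (-13.670415)/(-16.153500) = -8.416282
g(-8.416282) = -0.680172
u3 = -8.416282 − (-0.680172)·(-8.416282 − (-7.570000)) / (-0.680172 − (-8.285100)) = -8.416282 − (0.575617)/(7.604928) = -8.491972

-8.4920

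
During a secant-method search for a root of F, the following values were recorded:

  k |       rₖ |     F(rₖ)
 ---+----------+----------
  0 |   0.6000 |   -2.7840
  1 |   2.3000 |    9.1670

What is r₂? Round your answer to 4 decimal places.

r₂ = 2.3000 − 9.1670·(2.3000 − 0.6000) / (9.1670 − (-2.7840))
   = 2.3000 − (15.583900)/(11.951000) = 0.996017

0.9960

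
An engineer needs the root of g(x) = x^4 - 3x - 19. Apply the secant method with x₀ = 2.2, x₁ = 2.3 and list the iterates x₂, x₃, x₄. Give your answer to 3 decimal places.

2.251, 2.253, 2.253

g(2.2) = -2.17440, g(2.3) = 2.08410
x₂ = 2.30000 − 2.08410·(2.30000 − 2.20000) / (2.08410 − (-2.17440)) = 2.30000 − (0.20841)/(4.25850) = 2.25106
g(2.25106) = -0.07593
x₃ = 2.25106 − (-0.07593)·(2.25106 − 2.30000) / (-0.07593 − 2.08410) = 2.25106 − (0.00372)/(-2.16003) = 2.25278
g(2.25278) = -0.00251
x₄ = 2.25278 − (-0.00251)·(2.25278 − 2.25106) / (-0.00251 − (-0.07593)) = 2.25278 − (0.00000)/(0.07343) = 2.25284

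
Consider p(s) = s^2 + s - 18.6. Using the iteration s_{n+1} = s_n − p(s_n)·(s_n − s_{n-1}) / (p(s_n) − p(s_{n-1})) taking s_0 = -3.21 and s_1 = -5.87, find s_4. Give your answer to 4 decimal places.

-4.8422

p(-3.21) = -11.505900, p(-5.87) = 9.986900
s_2 = -5.870000 − 9.986900·(-5.870000 − (-3.210000)) / (9.986900 − (-11.505900)) = -5.870000 − (-26.565154)/(21.492800) = -4.633998
p(-4.633998) = -1.760064
s_3 = -4.633998 − (-1.760064)·(-4.633998 − (-5.870000)) / (-1.760064 − 9.986900) = -4.633998 − (-2.175444)/(-11.746964) = -4.819190
p(-4.819190) = -0.194602
s_4 = -4.819190 − (-0.194602)·(-4.819190 − (-4.633998)) / (-0.194602 − (-1.760064)) = -4.819190 − (0.036039)/(1.565463) = -4.842211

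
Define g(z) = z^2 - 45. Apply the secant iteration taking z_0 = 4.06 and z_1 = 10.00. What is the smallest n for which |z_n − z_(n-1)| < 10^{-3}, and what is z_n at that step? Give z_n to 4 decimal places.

n = 6, z_n = 6.7082

g(4.06) = -28.516400, g(10.00) = 55.000000
z_2 = 10.000000 − 55.000000·(5.940000)/(83.516400) = 6.088193;  |Δ| = 3.911807
g(6.088193) = -7.933900
z_3 = 6.088193 − (-7.933900)·(-3.911807)/(-62.933900) = 6.581344;  |Δ| = 0.493150
g(6.581344) = -1.685912
z_4 = 6.581344 − (-1.685912)·(0.493150)/(6.247989) = 6.714412;  |Δ| = 0.133068
g(6.714412) = 0.083330
z_5 = 6.714412 − 0.083330·(0.133068)/(1.769242) = 6.708145;  |Δ| = 0.006267
g(6.708145) = -0.000795
z_6 = 6.708145 − (-0.000795)·(-0.006267)/(-0.084124) = 6.708204;  |Δ| = 0.000059
|z_6 − z_5| = 0.000059 < 10^{-3}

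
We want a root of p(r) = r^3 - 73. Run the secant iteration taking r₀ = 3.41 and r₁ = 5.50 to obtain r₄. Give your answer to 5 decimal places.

4.18254

p(3.41) = -33.3481790, p(5.50) = 93.3750000
r₂ = 5.5000000 − 93.3750000·(5.5000000 − 3.4100000) / (93.3750000 − (-33.3481790)) = 5.5000000 − (195.1537500)/(126.7231790) = 3.9599996
p(3.9599996) = -10.9008842
r₃ = 3.9599996 − (-10.9008842)·(3.9599996 − 5.5000000) / (-10.9008842 − 93.3750000) = 3.9599996 − (16.7873663)/(-104.2758842) = 4.1209895
p(4.1209895) = -3.0150718
r₄ = 4.1209895 − (-3.0150718)·(4.1209895 − 3.9599996) / (-3.0150718 − (-10.9008842)) = 4.1209895 − (-0.4853962)/(7.8858124) = 4.1825426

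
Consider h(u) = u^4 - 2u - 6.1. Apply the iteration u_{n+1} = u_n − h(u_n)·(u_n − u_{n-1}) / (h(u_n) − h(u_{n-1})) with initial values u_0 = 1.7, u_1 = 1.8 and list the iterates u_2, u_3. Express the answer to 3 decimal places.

1.759, 1.761

h(1.7) = -1.14790, h(1.8) = 0.79760
u_2 = 1.80000 − 0.79760·(1.80000 − 1.70000) / (0.79760 − (-1.14790)) = 1.80000 − (0.07976)/(1.94550) = 1.75900
h(1.75900) = -0.04461
u_3 = 1.75900 − (-0.04461)·(1.75900 − 1.80000) / (-0.04461 − 0.79760) = 1.75900 − (0.00183)/(-0.84221) = 1.76117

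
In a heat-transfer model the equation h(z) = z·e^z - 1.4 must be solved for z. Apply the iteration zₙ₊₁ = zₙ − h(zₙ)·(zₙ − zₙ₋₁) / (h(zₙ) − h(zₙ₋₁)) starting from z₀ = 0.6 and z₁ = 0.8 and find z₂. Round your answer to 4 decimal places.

h(0.6) = -0.306729, h(0.8) = 0.380433
z₂ = 0.800000 − 0.380433·(0.800000 − 0.600000) / (0.380433 − (-0.306729)) = 0.800000 − (0.076087)/(0.687161) = 0.689274

0.6893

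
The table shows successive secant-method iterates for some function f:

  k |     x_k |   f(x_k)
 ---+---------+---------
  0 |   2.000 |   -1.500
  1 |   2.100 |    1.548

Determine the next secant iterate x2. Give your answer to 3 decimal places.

x2 = 2.100 − 1.548·(2.100 − 2.000) / (1.548 − (-1.500))
   = 2.100 − (0.15480)/(3.04800) = 2.04921

2.049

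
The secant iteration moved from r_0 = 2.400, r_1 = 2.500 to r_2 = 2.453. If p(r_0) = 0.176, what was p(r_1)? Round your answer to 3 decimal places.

-0.156

The secant line through (2.400, 0.176) and (2.500, p(r_1)) crosses zero at r_2 = 2.453.
So (2.400, 0.176), (2.500, p(r_1)), (2.453, 0) are collinear:
p(r_1) = 0.176 · (2.500 − 2.453) / (2.400 − 2.453) = 0.176 · (0.04700)/(-0.05300) = -0.15608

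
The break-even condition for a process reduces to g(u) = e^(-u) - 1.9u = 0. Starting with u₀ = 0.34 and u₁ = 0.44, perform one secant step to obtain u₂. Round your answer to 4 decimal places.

0.3655

g(0.34) = 0.065770, g(0.44) = -0.191964
u₂ = 0.440000 − (-0.191964)·(0.440000 − 0.340000) / (-0.191964 − 0.065770) = 0.440000 − (-0.019196)/(-0.257734) = 0.365519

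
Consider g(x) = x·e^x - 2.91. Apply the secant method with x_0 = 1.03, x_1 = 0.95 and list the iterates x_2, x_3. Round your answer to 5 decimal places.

1.03465, 1.03435

g(1.03) = -0.0249022, g(0.95) = -0.4535758
x_2 = 0.9500000 − (-0.4535758)·(0.9500000 − 1.0300000) / (-0.4535758 − (-0.0249022)) = 0.9500000 − (0.0362861)/(-0.4286736) = 1.0346473
g(1.0346473) = 0.0016150
x_3 = 1.0346473 − 0.0016150·(1.0346473 − 0.9500000) / (0.0016150 − (-0.4535758)) = 1.0346473 − (0.0001367)/(0.4551908) = 1.0343470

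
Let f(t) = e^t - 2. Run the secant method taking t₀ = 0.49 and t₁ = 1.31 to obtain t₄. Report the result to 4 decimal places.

f(0.49) = -0.367684, f(1.31) = 1.706174
t₂ = 1.310000 − 1.706174·(1.310000 − 0.490000) / (1.706174 − (-0.367684)) = 1.310000 − (1.399062)/(2.073857) = 0.635382
f(0.635382) = -0.112258
t₃ = 0.635382 − (-0.112258)·(0.635382 − 1.310000) / (-0.112258 − 1.706174) = 0.635382 − (0.075731)/(-1.818431) = 0.677028
f(0.677028) = -0.031980
t₄ = 0.677028 − (-0.031980)·(0.677028 − 0.635382) / (-0.031980 − (-0.112258)) = 0.677028 − (-0.001332)/(0.080278) = 0.693619

0.6936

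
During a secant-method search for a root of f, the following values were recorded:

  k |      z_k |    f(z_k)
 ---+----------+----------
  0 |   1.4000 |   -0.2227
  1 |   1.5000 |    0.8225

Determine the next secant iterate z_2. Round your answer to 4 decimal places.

1.4213

z_2 = 1.5000 − 0.8225·(1.5000 − 1.4000) / (0.8225 − (-0.2227))
   = 1.5000 − (0.082250)/(1.045200) = 1.421307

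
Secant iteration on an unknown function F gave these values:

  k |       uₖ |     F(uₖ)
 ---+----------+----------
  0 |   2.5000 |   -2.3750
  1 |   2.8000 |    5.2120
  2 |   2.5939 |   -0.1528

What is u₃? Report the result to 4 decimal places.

u₃ = 2.5939 − (-0.1528)·(2.5939 − 2.8000) / (-0.1528 − 5.2120)
   = 2.5939 − (0.031492)/(-5.364800) = 2.599770

2.5998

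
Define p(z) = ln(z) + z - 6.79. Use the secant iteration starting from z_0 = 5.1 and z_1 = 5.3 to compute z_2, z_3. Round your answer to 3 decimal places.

p(5.1) = -0.06076, p(5.3) = 0.17771
z_2 = 5.30000 − 0.17771·(5.30000 − 5.10000) / (0.17771 − (-0.06076)) = 5.30000 − (0.03554)/(0.23847) = 5.15096
p(5.15096) = 0.00014
z_3 = 5.15096 − 0.00014·(5.15096 − 5.30000) / (0.00014 − 0.17771) = 5.15096 − (-0.00002)/(-0.17757) = 5.15084

5.151, 5.151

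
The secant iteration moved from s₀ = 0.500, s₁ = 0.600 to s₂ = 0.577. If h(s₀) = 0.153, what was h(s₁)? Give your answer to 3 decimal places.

The secant line through (0.500, 0.153) and (0.600, h(s₁)) crosses zero at s₂ = 0.577.
So (0.500, 0.153), (0.600, h(s₁)), (0.577, 0) are collinear:
h(s₁) = 0.153 · (0.600 − 0.577) / (0.500 − 0.577) = 0.153 · (0.02300)/(-0.07700) = -0.04570

-0.046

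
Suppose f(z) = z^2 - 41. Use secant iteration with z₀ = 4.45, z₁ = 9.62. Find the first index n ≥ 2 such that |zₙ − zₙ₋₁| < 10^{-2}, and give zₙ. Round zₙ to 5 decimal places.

n = 5, zₙ = 6.40310

f(4.45) = -21.1975000, f(9.62) = 51.5444000
z₂ = 9.6200000 − 51.5444000·(5.1700000)/(72.7419000) = 5.9565743;  |Δ| = 3.6634257
f(5.9565743) = -5.5192229
z₃ = 5.9565743 − (-5.5192229)·(-3.6634257)/(-57.0636229) = 6.3109027;  |Δ| = 0.3543284
f(6.3109027) = -1.1725072
z₄ = 6.3109027 − (-1.1725072)·(0.3543284)/(4.3467157) = 6.4064812;  |Δ| = 0.0955785
f(6.4064812) = 0.0430014
z₅ = 6.4064812 − 0.0430014·(0.0955785)/(1.2155087) = 6.4030999;  |Δ| = 0.0033813
|z₅ − z₄| = 0.0033813 < 10^{-2}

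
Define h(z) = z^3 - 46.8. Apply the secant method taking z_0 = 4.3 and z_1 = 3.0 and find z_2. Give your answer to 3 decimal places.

3.490

h(4.3) = 32.70700, h(3.0) = -19.80000
z_2 = 3.00000 − (-19.80000)·(3.00000 − 4.30000) / (-19.80000 − 32.70700) = 3.00000 − (25.74000)/(-52.50700) = 3.49022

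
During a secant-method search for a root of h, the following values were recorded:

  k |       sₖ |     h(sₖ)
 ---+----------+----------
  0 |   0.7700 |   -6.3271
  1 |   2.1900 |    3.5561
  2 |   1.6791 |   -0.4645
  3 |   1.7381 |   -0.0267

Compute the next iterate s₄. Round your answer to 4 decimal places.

1.7417

s₄ = 1.7381 − (-0.0267)·(1.7381 − 1.6791) / (-0.0267 − (-0.4645))
   = 1.7381 − (-0.001575)/(0.437800) = 1.741698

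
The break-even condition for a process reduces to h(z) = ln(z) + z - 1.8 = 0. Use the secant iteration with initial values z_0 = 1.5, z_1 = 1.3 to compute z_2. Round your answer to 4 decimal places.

h(1.5) = 0.105465, h(1.3) = -0.237636
z_2 = 1.300000 − (-0.237636)·(1.300000 − 1.500000) / (-0.237636 − 0.105465) = 1.300000 − (0.047527)/(-0.343101) = 1.438522

1.4385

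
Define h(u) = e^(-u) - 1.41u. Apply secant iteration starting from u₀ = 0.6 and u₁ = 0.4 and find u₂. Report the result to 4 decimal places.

0.4527

h(0.6) = -0.297188, h(0.4) = 0.106320
u₂ = 0.400000 − 0.106320·(0.400000 − 0.600000) / (0.106320 − (-0.297188)) = 0.400000 − (-0.021264)/(0.403508) = 0.452698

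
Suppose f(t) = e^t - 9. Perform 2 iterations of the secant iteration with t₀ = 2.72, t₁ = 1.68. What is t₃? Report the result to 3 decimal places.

2.235

f(2.72) = 6.18032, f(1.68) = -3.63444
t₂ = 1.68000 − (-3.63444)·(1.68000 − 2.72000) / (-3.63444 − 6.18032) = 1.68000 − (3.77982)/(-9.81477) = 2.06512
f(2.06512) = -1.11379
t₃ = 2.06512 − (-1.11379)·(2.06512 − 1.68000) / (-1.11379 − (-3.63444)) = 2.06512 − (-0.42894)/(2.52066) = 2.23528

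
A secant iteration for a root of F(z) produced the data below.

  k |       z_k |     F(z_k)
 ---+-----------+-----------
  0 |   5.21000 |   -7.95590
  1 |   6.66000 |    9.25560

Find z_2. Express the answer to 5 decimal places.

5.88025

z_2 = 6.66000 − 9.25560·(6.66000 − 5.21000) / (9.25560 − (-7.95590))
   = 6.66000 − (13.4206200)/(17.2115000) = 5.8802527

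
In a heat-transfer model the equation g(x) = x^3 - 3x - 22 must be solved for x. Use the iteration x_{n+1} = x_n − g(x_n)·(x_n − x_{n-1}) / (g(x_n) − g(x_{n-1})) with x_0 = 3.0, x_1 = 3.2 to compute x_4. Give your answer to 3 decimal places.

3.157

g(3.0) = -4.00000, g(3.2) = 1.16800
x_2 = 3.20000 − 1.16800·(3.20000 − 3.00000) / (1.16800 − (-4.00000)) = 3.20000 − (0.23360)/(5.16800) = 3.15480
g(3.15480) = -0.06546
x_3 = 3.15480 − (-0.06546)·(3.15480 − 3.20000) / (-0.06546 − 1.16800) = 3.15480 − (0.00296)/(-1.23346) = 3.15720
g(3.15720) = -0.00098
x_4 = 3.15720 − (-0.00098)·(3.15720 − 3.15480) / (-0.00098 − (-0.06546)) = 3.15720 − (0.00000)/(0.06448) = 3.15723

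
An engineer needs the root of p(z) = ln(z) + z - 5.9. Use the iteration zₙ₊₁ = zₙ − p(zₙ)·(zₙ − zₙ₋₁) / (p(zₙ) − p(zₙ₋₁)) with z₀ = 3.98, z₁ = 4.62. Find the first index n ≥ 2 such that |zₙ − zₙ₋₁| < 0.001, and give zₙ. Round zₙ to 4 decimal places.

p(3.98) = -0.538718, p(4.62) = 0.250395
z₂ = 4.620000 − 0.250395·(0.640000)/(0.789113) = 4.416921;  |Δ| = 0.203079
p(4.416921) = 0.002363
z₃ = 4.416921 − 0.002363·(-0.203079)/(-0.248031) = 4.414986;  |Δ| = 0.001935
p(4.414986) = -0.000010
z₄ = 4.414986 − (-0.000010)·(-0.001935)/(-0.002373) = 4.414994;  |Δ| = 0.000008
|z₄ − z₃| = 0.000008 < 0.001

n = 4, zₙ = 4.4150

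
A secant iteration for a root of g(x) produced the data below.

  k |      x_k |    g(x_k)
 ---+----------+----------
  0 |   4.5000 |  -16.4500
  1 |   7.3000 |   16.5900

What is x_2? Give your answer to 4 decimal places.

5.8941

x_2 = 7.3000 − 16.5900·(7.3000 − 4.5000) / (16.5900 − (-16.4500))
   = 7.3000 − (46.452000)/(33.040000) = 5.894068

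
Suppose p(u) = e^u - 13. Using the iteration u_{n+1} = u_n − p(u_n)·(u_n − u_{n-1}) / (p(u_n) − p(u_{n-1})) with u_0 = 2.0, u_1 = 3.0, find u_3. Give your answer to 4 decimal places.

2.5397

p(2.0) = -5.610944, p(3.0) = 7.085537
u_2 = 3.000000 − 7.085537·(3.000000 − 2.000000) / (7.085537 − (-5.610944)) = 3.000000 − (7.085537)/(12.696481) = 2.441929
p(2.441929) = -1.504806
u_3 = 2.441929 − (-1.504806)·(2.441929 − 3.000000) / (-1.504806 − 7.085537) = 2.441929 − (0.839788)/(-8.590343) = 2.539689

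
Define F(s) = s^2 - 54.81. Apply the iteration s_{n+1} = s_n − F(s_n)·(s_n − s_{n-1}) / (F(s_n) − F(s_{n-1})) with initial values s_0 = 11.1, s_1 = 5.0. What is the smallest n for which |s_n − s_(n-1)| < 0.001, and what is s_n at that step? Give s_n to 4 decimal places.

n = 6, s_n = 7.4034

F(11.1) = 68.400000, F(5.0) = -29.810000
s_2 = 5.000000 − (-29.810000)·(-6.100000)/(-98.210000) = 6.851553;  |Δ| = 1.851553
F(6.851553) = -7.866224
s_3 = 6.851553 − (-7.866224)·(1.851553)/(21.943776) = 7.515282;  |Δ| = 0.663729
F(7.515282) = 1.669467
s_4 = 7.515282 − 1.669467·(0.663729)/(9.535691) = 7.399079;  |Δ| = 0.116203
F(7.399079) = -0.063624
s_5 = 7.399079 − (-0.063624)·(-0.116203)/(-1.733091) = 7.403345;  |Δ| = 0.004266
F(7.403345) = -0.000478
s_6 = 7.403345 − (-0.000478)·(0.004266)/(0.063147) = 7.403378;  |Δ| = 0.000032
|s_6 − s_5| = 0.000032 < 0.001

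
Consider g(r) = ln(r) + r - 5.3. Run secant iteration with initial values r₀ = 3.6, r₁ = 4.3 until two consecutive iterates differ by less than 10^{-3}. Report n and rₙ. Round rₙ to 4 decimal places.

g(3.6) = -0.419066, g(4.3) = 0.458615
r₂ = 4.300000 − 0.458615·(0.700000)/(0.877681) = 3.934229;  |Δ| = 0.365771
g(3.934229) = 0.003944
r₃ = 3.934229 − 0.003944·(-0.365771)/(-0.454671) = 3.931056;  |Δ| = 0.003173
g(3.931056) = -0.000036
r₄ = 3.931056 − (-0.000036)·(-0.003173)/(-0.003979) = 3.931085;  |Δ| = 0.000028
|r₄ − r₃| = 0.000028 < 10^{-3}

n = 4, rₙ = 3.9311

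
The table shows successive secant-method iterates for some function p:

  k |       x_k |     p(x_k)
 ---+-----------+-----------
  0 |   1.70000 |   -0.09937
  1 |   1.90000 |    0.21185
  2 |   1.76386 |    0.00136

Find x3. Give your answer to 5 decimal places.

1.76298

x3 = 1.76386 − 0.00136·(1.76386 − 1.90000) / (0.00136 − 0.21185)
   = 1.76386 − (-0.0001852)/(-0.2104900) = 1.7629804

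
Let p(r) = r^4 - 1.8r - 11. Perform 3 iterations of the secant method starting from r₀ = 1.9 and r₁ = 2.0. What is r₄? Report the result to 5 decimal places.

p(1.9) = -1.3879000, p(2.0) = 1.4000000
r₂ = 2.0000000 − 1.4000000·(2.0000000 − 1.9000000) / (1.4000000 − (-1.3879000)) = 2.0000000 − (0.1400000)/(2.7879000) = 1.9497830
p(1.9497830) = -0.0570384
r₃ = 1.9497830 − (-0.0570384)·(1.9497830 − 2.0000000) / (-0.0570384 − 1.4000000) = 1.9497830 − (0.0028643)/(-1.4570384) = 1.9517488
p(1.9517488) = -0.0022025
r₄ = 1.9517488 − (-0.0022025)·(1.9517488 − 1.9497830) / (-0.0022025 − (-0.0570384)) = 1.9517488 − (-0.0000043)/(0.0548360) = 1.9518278

1.95183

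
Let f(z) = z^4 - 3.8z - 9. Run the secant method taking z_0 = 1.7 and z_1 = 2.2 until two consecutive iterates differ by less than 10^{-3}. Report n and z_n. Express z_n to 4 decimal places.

f(1.7) = -7.107900, f(2.2) = 6.065600
z_2 = 2.200000 − 6.065600·(0.500000)/(13.173500) = 1.969780;  |Δ| = 0.230220
f(1.969780) = -1.430500
z_3 = 1.969780 − (-1.430500)·(-0.230220)/(-7.496100) = 2.013714;  |Δ| = 0.043933
f(2.013714) = -0.208741
z_4 = 2.013714 − (-0.208741)·(0.043933)/(1.221759) = 2.021220;  |Δ| = 0.007506
f(2.021220) = 0.009282
z_5 = 2.021220 − 0.009282·(0.007506)/(0.218022) = 2.020900;  |Δ| = 0.000320
|z_5 − z_4| = 0.000320 < 10^{-3}

n = 5, z_n = 2.0209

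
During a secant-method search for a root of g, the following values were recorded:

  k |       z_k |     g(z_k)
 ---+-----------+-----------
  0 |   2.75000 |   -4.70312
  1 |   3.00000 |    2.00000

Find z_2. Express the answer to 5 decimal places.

z_2 = 3.00000 − 2.00000·(3.00000 − 2.75000) / (2.00000 − (-4.70312))
   = 3.00000 − (0.5000000)/(6.7031200) = 2.9254079

2.92541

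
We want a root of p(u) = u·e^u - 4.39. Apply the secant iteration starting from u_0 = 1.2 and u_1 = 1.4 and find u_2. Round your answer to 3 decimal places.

p(1.2) = -0.40586, p(1.4) = 1.28728
u_2 = 1.40000 − 1.28728·(1.40000 − 1.20000) / (1.28728 − (-0.40586)) = 1.40000 − (0.25746)/(1.69314) = 1.24794

1.248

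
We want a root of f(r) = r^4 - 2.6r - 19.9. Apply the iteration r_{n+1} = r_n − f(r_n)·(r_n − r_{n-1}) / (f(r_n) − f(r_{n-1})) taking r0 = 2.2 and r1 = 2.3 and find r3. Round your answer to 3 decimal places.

f(2.2) = -2.19440, f(2.3) = 2.10410
r2 = 2.30000 − 2.10410·(2.30000 − 2.20000) / (2.10410 − (-2.19440)) = 2.30000 − (0.21041)/(4.29850) = 2.25105
f(2.25105) = -0.07593
r3 = 2.25105 − (-0.07593)·(2.25105 − 2.30000) / (-0.07593 − 2.10410) = 2.25105 − (0.00372)/(-2.18003) = 2.25276

2.253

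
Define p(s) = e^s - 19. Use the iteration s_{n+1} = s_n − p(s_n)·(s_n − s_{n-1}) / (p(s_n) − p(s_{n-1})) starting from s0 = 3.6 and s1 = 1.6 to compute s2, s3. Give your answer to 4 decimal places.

p(3.6) = 17.598234, p(1.6) = -14.046968
s2 = 1.600000 − (-14.046968)·(1.600000 − 3.600000) / (-14.046968 − 17.598234) = 1.600000 − (28.093935)/(-31.645202) = 2.487779
p(2.487779) = -6.965486
s3 = 2.487779 − (-6.965486)·(2.487779 − 1.600000) / (-6.965486 − (-14.046968)) = 2.487779 − (-6.183810)/(7.081481) = 3.361015

2.4878, 3.3610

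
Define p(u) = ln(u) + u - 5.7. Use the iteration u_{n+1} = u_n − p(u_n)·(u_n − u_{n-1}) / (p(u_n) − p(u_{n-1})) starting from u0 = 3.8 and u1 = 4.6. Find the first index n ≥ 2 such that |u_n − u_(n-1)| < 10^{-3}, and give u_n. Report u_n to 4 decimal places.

n = 4, u_n = 4.2525

p(3.8) = -0.564999, p(4.6) = 0.426056
u2 = 4.600000 − 0.426056·(0.800000)/(0.991055) = 4.256079;  |Δ| = 0.343921
p(4.256079) = 0.004427
u3 = 4.256079 − 0.004427·(-0.343921)/(-0.421629) = 4.252468;  |Δ| = 0.003611
p(4.252468) = -0.000033
u4 = 4.252468 − (-0.000033)·(-0.003611)/(-0.004460) = 4.252494;  |Δ| = 0.000027
|u4 − u3| = 0.000027 < 10^{-3}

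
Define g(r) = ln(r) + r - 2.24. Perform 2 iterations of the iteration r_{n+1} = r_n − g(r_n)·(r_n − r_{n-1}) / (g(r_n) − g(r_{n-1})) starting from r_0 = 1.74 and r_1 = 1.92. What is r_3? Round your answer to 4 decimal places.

g(1.74) = 0.053885, g(1.92) = 0.332325
r_2 = 1.920000 − 0.332325·(1.920000 − 1.740000) / (0.332325 − 0.053885) = 1.920000 − (0.059819)/(0.278440) = 1.705166
g(1.705166) = -0.001172
r_3 = 1.705166 − (-0.001172)·(1.705166 − 1.920000) / (-0.001172 − 0.332325) = 1.705166 − (0.000252)/(-0.333498) = 1.705921

1.7059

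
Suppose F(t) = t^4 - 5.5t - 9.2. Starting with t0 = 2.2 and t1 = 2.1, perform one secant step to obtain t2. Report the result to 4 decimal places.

2.1380

F(2.2) = 2.125600, F(2.1) = -1.301900
t2 = 2.100000 − (-1.301900)·(2.100000 − 2.200000) / (-1.301900 − 2.125600) = 2.100000 − (0.130190)/(-3.427500) = 2.137984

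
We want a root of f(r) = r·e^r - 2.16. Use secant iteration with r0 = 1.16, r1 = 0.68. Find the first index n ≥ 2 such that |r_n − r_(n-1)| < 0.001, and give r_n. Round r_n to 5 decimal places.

n = 5, r_n = 0.88842

f(1.16) = 1.5403226, f(0.68) = -0.8177631
r2 = 0.6800000 − (-0.8177631)·(-0.4800000)/(-2.3580857) = 0.8464597;  |Δ| = 0.1664597
f(0.8464597) = -0.1865820
r3 = 0.8464597 − (-0.1865820)·(0.1664597)/(0.6311812) = 0.8956665;  |Δ| = 0.0492068
f(0.8956665) = 0.0334581
r4 = 0.8956665 − 0.0334581·(0.0492068)/(0.2200401) = 0.8881844;  |Δ| = 0.0074821
f(0.8881844) = -0.0010792
r5 = 0.8881844 − (-0.0010792)·(-0.0074821)/(-0.0345373) = 0.8884182;  |Δ| = 0.0002338
|r5 − r4| = 0.0002338 < 0.001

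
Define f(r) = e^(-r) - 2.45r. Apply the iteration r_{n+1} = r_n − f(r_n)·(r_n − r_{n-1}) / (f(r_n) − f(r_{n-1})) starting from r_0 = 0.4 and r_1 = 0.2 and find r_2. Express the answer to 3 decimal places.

f(0.4) = -0.30968, f(0.2) = 0.32873
r_2 = 0.20000 − 0.32873·(0.20000 − 0.40000) / (0.32873 − (-0.30968)) = 0.20000 − (-0.06575)/(0.63841) = 0.30298

0.303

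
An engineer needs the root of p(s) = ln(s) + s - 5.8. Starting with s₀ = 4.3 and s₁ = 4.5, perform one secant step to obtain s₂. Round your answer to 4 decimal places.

p(4.3) = -0.041385, p(4.5) = 0.204077
s₂ = 4.500000 − 0.204077·(4.500000 − 4.300000) / (0.204077 − (-0.041385)) = 4.500000 − (0.040815)/(0.245462) = 4.333720

4.3337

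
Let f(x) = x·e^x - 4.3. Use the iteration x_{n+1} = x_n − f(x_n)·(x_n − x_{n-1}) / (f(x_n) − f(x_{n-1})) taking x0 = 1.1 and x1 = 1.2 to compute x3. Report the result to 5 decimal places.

1.24180

f(1.1) = -0.9954174, f(1.2) = -0.3158597
x2 = 1.2000000 − (-0.3158597)·(1.2000000 − 1.1000000) / (-0.3158597 − (-0.9954174)) = 1.2000000 − (-0.0315860)/(0.6795577) = 1.2464802
f(1.2464802) = 0.0353568
x3 = 1.2464802 − 0.0353568·(1.2464802 − 1.2000000) / (0.0353568 − (-0.3158597)) = 1.2464802 − (0.0016434)/(0.3512165) = 1.2418010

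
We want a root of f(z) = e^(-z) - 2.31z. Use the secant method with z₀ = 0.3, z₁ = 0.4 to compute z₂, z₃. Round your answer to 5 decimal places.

0.31586, 0.31570

f(0.3) = 0.0478182, f(0.4) = -0.2536800
z₂ = 0.4000000 − (-0.2536800)·(0.4000000 − 0.3000000) / (-0.2536800 − 0.0478182) = 0.4000000 − (-0.0253680)/(-0.3014982) = 0.3158602
f(0.3158602) = -0.0004757
z₃ = 0.3158602 − (-0.0004757)·(0.3158602 − 0.4000000) / (-0.0004757 − (-0.2536800)) = 0.3158602 − (0.0000400)/(0.2532043) = 0.3157021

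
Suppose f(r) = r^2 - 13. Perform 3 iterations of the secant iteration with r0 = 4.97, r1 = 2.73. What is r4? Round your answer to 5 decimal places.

3.60507

f(4.97) = 11.7009000, f(2.73) = -5.5471000
r2 = 2.7300000 − (-5.5471000)·(2.7300000 − 4.9700000) / (-5.5471000 − 11.7009000) = 2.7300000 − (12.4255040)/(-17.2480000) = 3.4504026
f(3.4504026) = -1.0947219
r3 = 3.4504026 − (-1.0947219)·(3.4504026 − 2.7300000) / (-1.0947219 − (-5.5471000)) = 3.4504026 − (-0.7886405)/(4.4523781) = 3.6275305
f(3.6275305) = 0.1589777
r4 = 3.6275305 − 0.1589777·(3.6275305 − 3.4504026) / (0.1589777 − (-1.0947219)) = 3.6275305 − (0.0281594)/(1.2536996) = 3.6050695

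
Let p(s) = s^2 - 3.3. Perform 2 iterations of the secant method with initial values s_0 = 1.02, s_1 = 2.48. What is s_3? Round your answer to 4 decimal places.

1.7924

p(1.02) = -2.259600, p(2.48) = 2.850400
s_2 = 2.480000 − 2.850400·(2.480000 − 1.020000) / (2.850400 − (-2.259600)) = 2.480000 − (4.161584)/(5.110000) = 1.665600
p(1.665600) = -0.525777
s_3 = 1.665600 − (-0.525777)·(1.665600 − 2.480000) / (-0.525777 − 2.850400) = 1.665600 − (0.428192)/(-3.376177) = 1.792428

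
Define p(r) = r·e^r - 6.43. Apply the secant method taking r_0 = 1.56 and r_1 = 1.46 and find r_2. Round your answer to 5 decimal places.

1.47260

p(1.56) = 0.9937611, p(1.46) = -0.1432991
r_2 = 1.4600000 − (-0.1432991)·(1.4600000 − 1.5600000) / (-0.1432991 − 0.9937611) = 1.4600000 − (0.0143299)/(-1.1370602) = 1.4726026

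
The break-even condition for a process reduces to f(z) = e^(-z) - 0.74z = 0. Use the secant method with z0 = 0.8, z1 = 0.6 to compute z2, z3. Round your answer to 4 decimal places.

f(0.8) = -0.142671, f(0.6) = 0.104812
z2 = 0.600000 − 0.104812·(0.600000 − 0.800000) / (0.104812 − (-0.142671)) = 0.600000 − (-0.020962)/(0.247483) = 0.684702
f(0.684702) = -0.002439
z3 = 0.684702 − (-0.002439)·(0.684702 − 0.600000) / (-0.002439 − 0.104812) = 0.684702 − (-0.000207)/(-0.107251) = 0.682776

0.6847, 0.6828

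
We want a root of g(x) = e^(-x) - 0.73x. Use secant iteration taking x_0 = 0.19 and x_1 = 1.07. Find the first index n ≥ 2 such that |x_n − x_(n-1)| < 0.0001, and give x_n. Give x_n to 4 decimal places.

g(0.19) = 0.688259, g(1.07) = -0.438091
x_2 = 1.070000 − (-0.438091)·(0.880000)/(-1.126351) = 0.727726;  |Δ| = 0.342274
g(0.727726) = -0.048234
x_3 = 0.727726 − (-0.048234)·(-0.342274)/(0.389858) = 0.685379;  |Δ| = 0.042347
g(0.685379) = 0.003572
x_4 = 0.685379 − 0.003572·(-0.042347)/(0.051806) = 0.688299;  |Δ| = 0.002920
g(0.688299) = -0.000029
x_5 = 0.688299 − (-0.000029)·(0.002920)/(-0.003601) = 0.688276;  |Δ| = 0.000023
|x_5 − x_4| = 0.000023 < 0.0001

n = 5, x_n = 0.6883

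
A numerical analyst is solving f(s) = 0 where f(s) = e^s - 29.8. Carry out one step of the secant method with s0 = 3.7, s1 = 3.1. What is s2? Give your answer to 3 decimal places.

3.350

f(3.7) = 10.64730, f(3.1) = -7.60205
s2 = 3.10000 − (-7.60205)·(3.10000 − 3.70000) / (-7.60205 − 10.64730) = 3.10000 − (4.56123)/(-18.24935) = 3.34994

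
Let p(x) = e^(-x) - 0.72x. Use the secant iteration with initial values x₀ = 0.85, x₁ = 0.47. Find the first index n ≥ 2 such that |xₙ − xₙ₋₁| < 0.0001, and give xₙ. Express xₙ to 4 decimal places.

n = 5, xₙ = 0.6939

p(0.85) = -0.184585, p(0.47) = 0.286602
x₂ = 0.470000 − 0.286602·(-0.380000)/(0.471187) = 0.701137;  |Δ| = 0.231137
p(0.701137) = -0.008798
x₃ = 0.701137 − (-0.008798)·(0.231137)/(-0.295400) = 0.694253;  |Δ| = 0.006884
p(0.694253) = -0.000415
x₄ = 0.694253 − (-0.000415)·(-0.006884)/(0.008383) = 0.693912;  |Δ| = 0.000341
p(0.693912) = 0.000001
x₅ = 0.693912 − 0.000001·(-0.000341)/(0.000416) = 0.693913;  |Δ| = 0.000001
|x₅ − x₄| = 0.000001 < 0.0001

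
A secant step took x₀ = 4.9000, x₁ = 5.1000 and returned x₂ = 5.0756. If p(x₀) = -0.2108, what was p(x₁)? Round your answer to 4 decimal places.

0.0293

The secant line through (4.9000, -0.2108) and (5.1000, p(x₁)) crosses zero at x₂ = 5.0756.
So (4.9000, -0.2108), (5.1000, p(x₁)), (5.0756, 0) are collinear:
p(x₁) = -0.2108 · (5.1000 − 5.0756) / (4.9000 − 5.0756) = -0.2108 · (0.024400)/(-0.175600) = 0.029291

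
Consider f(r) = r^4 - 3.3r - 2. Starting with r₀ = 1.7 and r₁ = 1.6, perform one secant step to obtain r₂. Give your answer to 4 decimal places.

f(1.7) = 0.742100, f(1.6) = -0.726400
r₂ = 1.600000 − (-0.726400)·(1.600000 − 1.700000) / (-0.726400 − 0.742100) = 1.600000 − (0.072640)/(-1.468500) = 1.649465

1.6495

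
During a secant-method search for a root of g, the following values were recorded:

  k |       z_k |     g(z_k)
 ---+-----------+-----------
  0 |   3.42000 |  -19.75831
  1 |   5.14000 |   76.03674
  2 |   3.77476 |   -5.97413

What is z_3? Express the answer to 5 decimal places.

z_3 = 3.77476 − (-5.97413)·(3.77476 − 5.14000) / (-5.97413 − 76.03674)
   = 3.77476 − (8.1561212)/(-82.0108700) = 3.8742117

3.87421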